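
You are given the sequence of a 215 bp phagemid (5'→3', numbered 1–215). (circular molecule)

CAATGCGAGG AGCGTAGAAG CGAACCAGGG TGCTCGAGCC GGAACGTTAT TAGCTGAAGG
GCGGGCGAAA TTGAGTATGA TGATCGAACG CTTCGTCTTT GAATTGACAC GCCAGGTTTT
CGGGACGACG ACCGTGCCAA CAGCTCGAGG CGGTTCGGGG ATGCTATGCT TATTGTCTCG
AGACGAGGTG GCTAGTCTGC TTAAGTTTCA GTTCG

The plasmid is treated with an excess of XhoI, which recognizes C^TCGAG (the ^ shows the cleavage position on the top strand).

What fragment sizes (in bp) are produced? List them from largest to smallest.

XhoI sites (CTCGAG) start at positions 33, 144, 177.
XhoI cuts after the first base of each site, so after positions 33, 144, 177.
Circular molecule, 3 cuts → 3 fragments:
  34–144 → 111 bp
  145–177 → 33 bp
  178–215 then 1–33 → 38 + 33 = 71 bp
Sorted largest to smallest: 111, 71, 33 bp.

111, 71, 33 bp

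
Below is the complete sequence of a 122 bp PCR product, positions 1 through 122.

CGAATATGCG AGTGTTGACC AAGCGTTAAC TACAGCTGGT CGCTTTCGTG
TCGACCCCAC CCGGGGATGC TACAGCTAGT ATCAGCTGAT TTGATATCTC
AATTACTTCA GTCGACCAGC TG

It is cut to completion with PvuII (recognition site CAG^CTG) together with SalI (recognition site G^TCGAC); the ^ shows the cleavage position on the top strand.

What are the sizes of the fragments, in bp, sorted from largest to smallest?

35, 35, 26, 15, 8, 3 bp

PvuII sites (CAGCTG) start at positions 33, 83, 117.
PvuII cuts after base 3 of each site, so after positions 35, 85, 119.
SalI sites (GTCGAC) start at positions 50, 111.
SalI cuts after the first base of each site, so after positions 50, 111.
Combined cut positions: 35, 50, 85, 111, 119.
Linear molecule, 5 cuts → 6 fragments:
  1–35 → 35 bp
  36–50 → 15 bp
  51–85 → 35 bp
  86–111 → 26 bp
  112–119 → 8 bp
  120–122 → 3 bp
Sorted largest to smallest: 35, 35, 26, 15, 8, 3 bp.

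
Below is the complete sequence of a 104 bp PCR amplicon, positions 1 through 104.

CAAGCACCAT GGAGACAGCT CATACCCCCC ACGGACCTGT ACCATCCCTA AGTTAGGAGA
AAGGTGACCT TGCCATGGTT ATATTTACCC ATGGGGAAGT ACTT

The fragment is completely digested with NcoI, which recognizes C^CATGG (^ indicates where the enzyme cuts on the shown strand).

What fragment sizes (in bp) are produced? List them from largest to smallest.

NcoI sites (CCATGG) start at positions 7, 73, 89.
NcoI cuts after the first base of each site, so after positions 7, 73, 89.
Linear molecule, 3 cuts → 4 fragments:
  1–7 → 7 bp
  8–73 → 66 bp
  74–89 → 16 bp
  90–104 → 15 bp
Sorted largest to smallest: 66, 16, 15, 7 bp.

66, 16, 15, 7 bp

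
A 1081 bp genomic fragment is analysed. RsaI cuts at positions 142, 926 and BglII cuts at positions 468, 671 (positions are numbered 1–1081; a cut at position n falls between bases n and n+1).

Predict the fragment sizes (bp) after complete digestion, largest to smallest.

326, 255, 203, 155, 142 bp

Combined cut positions (sorted): 142, 468, 671, 926.
Linear molecule, 4 cuts → 5 fragments:
  142 − 0 = 142 bp
  468 − 142 = 326 bp
  671 − 468 = 203 bp
  926 − 671 = 255 bp
  1081 − 926 = 155 bp
Sorted largest to smallest: 326, 255, 203, 155, 142 bp.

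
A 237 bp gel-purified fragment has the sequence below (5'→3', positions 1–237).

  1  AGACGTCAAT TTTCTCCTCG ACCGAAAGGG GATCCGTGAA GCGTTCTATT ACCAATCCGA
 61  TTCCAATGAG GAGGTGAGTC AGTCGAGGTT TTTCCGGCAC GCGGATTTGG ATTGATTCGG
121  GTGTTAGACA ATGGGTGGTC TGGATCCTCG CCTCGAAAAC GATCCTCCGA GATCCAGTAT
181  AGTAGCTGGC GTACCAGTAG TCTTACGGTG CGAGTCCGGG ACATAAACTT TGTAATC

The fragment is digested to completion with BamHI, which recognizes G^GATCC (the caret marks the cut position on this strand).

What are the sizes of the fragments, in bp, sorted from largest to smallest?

BamHI sites (GGATCC) start at positions 30, 142.
BamHI cuts after the first base of each site, so after positions 30, 142.
Linear molecule, 2 cuts → 3 fragments:
  1–30 → 30 bp
  31–142 → 112 bp
  143–237 → 95 bp
Sorted largest to smallest: 112, 95, 30 bp.

112, 95, 30 bp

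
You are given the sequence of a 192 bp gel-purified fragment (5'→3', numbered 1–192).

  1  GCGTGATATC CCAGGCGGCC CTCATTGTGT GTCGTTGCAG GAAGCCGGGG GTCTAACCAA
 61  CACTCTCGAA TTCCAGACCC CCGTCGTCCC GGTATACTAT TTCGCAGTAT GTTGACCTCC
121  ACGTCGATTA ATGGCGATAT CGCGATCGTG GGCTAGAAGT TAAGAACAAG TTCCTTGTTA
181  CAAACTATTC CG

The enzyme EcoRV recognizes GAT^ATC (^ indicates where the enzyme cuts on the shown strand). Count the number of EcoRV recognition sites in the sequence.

GATATC occurs starting at positions 5, 136.
EcoRV cuts at 2 sites.

2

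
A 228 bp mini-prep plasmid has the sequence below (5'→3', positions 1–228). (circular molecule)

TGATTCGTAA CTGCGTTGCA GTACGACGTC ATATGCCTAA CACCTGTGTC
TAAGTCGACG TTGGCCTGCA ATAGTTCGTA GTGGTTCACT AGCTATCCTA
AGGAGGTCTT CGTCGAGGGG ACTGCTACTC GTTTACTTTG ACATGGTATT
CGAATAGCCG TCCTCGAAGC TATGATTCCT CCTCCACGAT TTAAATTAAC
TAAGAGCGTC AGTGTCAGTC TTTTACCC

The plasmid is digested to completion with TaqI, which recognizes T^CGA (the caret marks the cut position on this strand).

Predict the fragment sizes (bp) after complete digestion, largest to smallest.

TaqI sites (TCGA) start at positions 55, 113, 150, 164.
TaqI cuts after the first base of each site, so after positions 55, 113, 150, 164.
Circular molecule, 4 cuts → 4 fragments:
  56–113 → 58 bp
  114–150 → 37 bp
  151–164 → 14 bp
  165–228 then 1–55 → 64 + 55 = 119 bp
Sorted largest to smallest: 119, 58, 37, 14 bp.

119, 58, 37, 14 bp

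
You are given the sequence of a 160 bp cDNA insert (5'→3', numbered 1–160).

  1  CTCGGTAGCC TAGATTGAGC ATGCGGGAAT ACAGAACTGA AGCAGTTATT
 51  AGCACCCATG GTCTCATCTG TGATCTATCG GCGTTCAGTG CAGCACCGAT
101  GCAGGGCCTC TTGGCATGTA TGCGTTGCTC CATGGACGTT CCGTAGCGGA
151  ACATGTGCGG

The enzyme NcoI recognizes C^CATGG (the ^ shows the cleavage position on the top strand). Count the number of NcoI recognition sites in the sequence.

CCATGG occurs starting at positions 56, 130.
NcoI cuts at 2 sites.

2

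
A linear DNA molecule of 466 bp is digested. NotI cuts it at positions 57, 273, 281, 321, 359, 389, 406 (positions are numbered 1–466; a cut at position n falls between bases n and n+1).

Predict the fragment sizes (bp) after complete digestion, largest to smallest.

Linear molecule, 7 cuts → 8 fragments:
  57 − 0 = 57 bp
  273 − 57 = 216 bp
  281 − 273 = 8 bp
  321 − 281 = 40 bp
  359 − 321 = 38 bp
  389 − 359 = 30 bp
  406 − 389 = 17 bp
  466 − 406 = 60 bp
Sorted largest to smallest: 216, 60, 57, 40, 38, 30, 17, 8 bp.

216, 60, 57, 40, 38, 30, 17, 8 bp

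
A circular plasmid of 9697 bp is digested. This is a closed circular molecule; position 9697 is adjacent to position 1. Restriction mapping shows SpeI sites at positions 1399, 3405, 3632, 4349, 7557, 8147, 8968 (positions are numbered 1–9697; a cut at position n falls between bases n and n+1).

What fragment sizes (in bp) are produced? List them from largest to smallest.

Circular molecule, 7 cuts → 7 fragments:
  3405 − 1399 = 2006 bp
  3632 − 3405 = 227 bp
  4349 − 3632 = 717 bp
  7557 − 4349 = 3208 bp
  8147 − 7557 = 590 bp
  8968 − 8147 = 821 bp
  wrap: 9697 − 8968 + 1399 = 2128 bp
Sorted largest to smallest: 3208, 2128, 2006, 821, 717, 590, 227 bp.

3208, 2128, 2006, 821, 717, 590, 227 bp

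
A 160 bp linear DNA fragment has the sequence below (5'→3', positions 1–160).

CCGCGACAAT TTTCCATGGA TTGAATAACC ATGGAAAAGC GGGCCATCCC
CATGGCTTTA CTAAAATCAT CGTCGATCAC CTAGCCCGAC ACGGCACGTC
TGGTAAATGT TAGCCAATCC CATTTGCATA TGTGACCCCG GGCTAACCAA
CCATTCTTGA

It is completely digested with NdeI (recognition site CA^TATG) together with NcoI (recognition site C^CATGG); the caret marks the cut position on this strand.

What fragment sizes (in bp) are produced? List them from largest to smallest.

78, 32, 21, 15, 14 bp

The NdeI site (CATATG) starts at position 127.
NdeI cuts after base 2 of each site, so after position 128.
NcoI sites (CCATGG) start at positions 14, 29, 50.
NcoI cuts after the first base of each site, so after positions 14, 29, 50.
Combined cut positions: 14, 29, 50, 128.
Linear molecule, 4 cuts → 5 fragments:
  1–14 → 14 bp
  15–29 → 15 bp
  30–50 → 21 bp
  51–128 → 78 bp
  129–160 → 32 bp
Sorted largest to smallest: 78, 32, 21, 15, 14 bp.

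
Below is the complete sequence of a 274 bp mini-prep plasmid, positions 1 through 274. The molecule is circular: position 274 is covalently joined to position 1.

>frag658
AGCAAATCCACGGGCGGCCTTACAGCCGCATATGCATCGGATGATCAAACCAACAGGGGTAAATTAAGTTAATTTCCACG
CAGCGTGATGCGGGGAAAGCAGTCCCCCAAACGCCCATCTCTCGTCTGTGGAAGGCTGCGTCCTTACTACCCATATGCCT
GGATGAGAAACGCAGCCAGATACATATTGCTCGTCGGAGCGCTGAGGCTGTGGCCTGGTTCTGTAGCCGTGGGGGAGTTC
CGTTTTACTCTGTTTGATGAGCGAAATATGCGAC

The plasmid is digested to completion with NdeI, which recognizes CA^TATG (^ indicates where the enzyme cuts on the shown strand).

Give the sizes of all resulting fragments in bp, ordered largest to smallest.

151, 123 bp

NdeI sites (CATATG) start at positions 29, 152.
NdeI cuts after base 2 of each site, so after positions 30, 153.
Circular molecule, 2 cuts → 2 fragments:
  31–153 → 123 bp
  154–274 then 1–30 → 121 + 30 = 151 bp
Sorted largest to smallest: 151, 123 bp.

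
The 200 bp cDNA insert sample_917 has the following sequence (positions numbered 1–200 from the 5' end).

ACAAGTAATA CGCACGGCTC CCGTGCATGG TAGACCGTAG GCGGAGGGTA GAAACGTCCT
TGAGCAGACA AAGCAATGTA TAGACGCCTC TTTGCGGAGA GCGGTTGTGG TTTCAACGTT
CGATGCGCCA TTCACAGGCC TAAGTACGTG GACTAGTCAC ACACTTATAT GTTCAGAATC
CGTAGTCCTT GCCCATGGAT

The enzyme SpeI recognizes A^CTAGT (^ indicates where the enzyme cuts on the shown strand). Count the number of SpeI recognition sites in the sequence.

ACTAGT occurs starting at position 152.
SpeI cuts at 1 site.

1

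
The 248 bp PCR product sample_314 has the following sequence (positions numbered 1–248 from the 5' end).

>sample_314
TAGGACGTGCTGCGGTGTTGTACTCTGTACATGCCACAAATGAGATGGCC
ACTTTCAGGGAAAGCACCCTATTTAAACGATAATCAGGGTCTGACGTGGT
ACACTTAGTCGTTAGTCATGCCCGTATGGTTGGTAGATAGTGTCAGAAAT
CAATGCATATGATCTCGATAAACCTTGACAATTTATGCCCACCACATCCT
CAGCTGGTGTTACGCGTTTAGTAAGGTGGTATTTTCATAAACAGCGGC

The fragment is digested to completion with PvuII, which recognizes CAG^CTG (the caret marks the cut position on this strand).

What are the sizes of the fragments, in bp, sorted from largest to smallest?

The PvuII site (CAGCTG) starts at position 201.
PvuII cuts after base 3 of each site, so after position 203.
Linear molecule, 1 cut → 2 fragments:
  1–203 → 203 bp
  204–248 → 45 bp
Sorted largest to smallest: 203, 45 bp.

203, 45 bp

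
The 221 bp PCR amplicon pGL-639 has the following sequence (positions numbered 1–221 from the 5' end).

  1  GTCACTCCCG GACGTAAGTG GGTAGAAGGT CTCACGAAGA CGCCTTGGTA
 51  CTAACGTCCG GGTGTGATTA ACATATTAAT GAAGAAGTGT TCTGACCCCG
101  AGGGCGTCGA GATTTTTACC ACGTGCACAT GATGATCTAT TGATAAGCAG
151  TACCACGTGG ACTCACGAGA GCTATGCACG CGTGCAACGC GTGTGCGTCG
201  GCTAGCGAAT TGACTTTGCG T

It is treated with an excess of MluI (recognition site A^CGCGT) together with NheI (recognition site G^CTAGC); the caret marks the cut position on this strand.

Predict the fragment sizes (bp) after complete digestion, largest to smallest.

178, 20, 14, 9 bp

MluI sites (ACGCGT) start at positions 178, 187.
MluI cuts after the first base of each site, so after positions 178, 187.
The NheI site (GCTAGC) starts at position 201.
NheI cuts after the first base of each site, so after position 201.
Combined cut positions: 178, 187, 201.
Linear molecule, 3 cuts → 4 fragments:
  1–178 → 178 bp
  179–187 → 9 bp
  188–201 → 14 bp
  202–221 → 20 bp
Sorted largest to smallest: 178, 20, 14, 9 bp.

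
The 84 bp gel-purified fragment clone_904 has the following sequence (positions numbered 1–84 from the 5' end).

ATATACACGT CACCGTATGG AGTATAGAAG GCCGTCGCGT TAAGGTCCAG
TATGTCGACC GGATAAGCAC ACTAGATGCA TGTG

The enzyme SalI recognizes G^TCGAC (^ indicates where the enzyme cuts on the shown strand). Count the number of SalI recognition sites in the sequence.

GTCGAC occurs starting at position 54.
SalI cuts at 1 site.

1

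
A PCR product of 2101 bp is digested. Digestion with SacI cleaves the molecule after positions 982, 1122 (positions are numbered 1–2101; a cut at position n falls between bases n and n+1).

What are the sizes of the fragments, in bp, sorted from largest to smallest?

982, 979, 140 bp

Linear molecule, 2 cuts → 3 fragments:
  982 − 0 = 982 bp
  1122 − 982 = 140 bp
  2101 − 1122 = 979 bp
Sorted largest to smallest: 982, 979, 140 bp.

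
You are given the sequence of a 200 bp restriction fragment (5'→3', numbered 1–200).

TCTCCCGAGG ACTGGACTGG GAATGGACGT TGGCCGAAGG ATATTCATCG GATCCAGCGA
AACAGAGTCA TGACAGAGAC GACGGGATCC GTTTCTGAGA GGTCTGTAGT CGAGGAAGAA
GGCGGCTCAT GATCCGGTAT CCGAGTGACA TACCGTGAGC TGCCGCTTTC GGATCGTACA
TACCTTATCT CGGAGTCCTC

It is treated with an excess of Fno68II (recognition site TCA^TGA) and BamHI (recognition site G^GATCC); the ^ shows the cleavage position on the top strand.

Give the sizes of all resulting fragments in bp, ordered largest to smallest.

71, 50, 44, 20, 15 bp

Fno68II sites (TCATGA) start at positions 68, 127.
Fno68II cuts after base 3 of each site, so after positions 70, 129.
BamHI sites (GGATCC) start at positions 50, 85.
BamHI cuts after the first base of each site, so after positions 50, 85.
Combined cut positions: 50, 70, 85, 129.
Linear molecule, 4 cuts → 5 fragments:
  1–50 → 50 bp
  51–70 → 20 bp
  71–85 → 15 bp
  86–129 → 44 bp
  130–200 → 71 bp
Sorted largest to smallest: 71, 50, 44, 20, 15 bp.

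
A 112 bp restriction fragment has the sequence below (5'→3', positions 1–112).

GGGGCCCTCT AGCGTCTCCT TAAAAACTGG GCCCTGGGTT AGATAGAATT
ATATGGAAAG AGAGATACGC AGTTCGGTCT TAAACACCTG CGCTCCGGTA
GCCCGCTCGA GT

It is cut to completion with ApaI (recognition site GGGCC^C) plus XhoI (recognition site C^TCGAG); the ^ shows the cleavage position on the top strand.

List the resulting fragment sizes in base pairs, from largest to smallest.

73, 27, 6, 6 bp

ApaI sites (GGGCCC) start at positions 2, 29.
ApaI cuts after base 5 of each site (before the last base), so after positions 6, 33.
The XhoI site (CTCGAG) starts at position 106.
XhoI cuts after the first base of each site, so after position 106.
Combined cut positions: 6, 33, 106.
Linear molecule, 3 cuts → 4 fragments:
  1–6 → 6 bp
  7–33 → 27 bp
  34–106 → 73 bp
  107–112 → 6 bp
Sorted largest to smallest: 73, 27, 6, 6 bp.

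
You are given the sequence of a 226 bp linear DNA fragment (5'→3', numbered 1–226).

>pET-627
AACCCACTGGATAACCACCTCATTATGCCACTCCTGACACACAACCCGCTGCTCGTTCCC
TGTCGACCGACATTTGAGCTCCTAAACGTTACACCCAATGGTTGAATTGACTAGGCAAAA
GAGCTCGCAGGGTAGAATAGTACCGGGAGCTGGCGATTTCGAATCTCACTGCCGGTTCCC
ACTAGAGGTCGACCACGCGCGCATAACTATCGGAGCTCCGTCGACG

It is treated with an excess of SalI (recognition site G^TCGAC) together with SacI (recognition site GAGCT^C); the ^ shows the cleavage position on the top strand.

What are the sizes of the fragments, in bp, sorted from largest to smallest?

SalI sites (GTCGAC) start at positions 62, 188, 220.
SalI cuts after the first base of each site, so after positions 62, 188, 220.
SacI sites (GAGCTC) start at positions 76, 121, 213.
SacI cuts after base 5 of each site (before the last base), so after positions 80, 125, 217.
Combined cut positions: 62, 80, 125, 188, 217, 220.
Linear molecule, 6 cuts → 7 fragments:
  1–62 → 62 bp
  63–80 → 18 bp
  81–125 → 45 bp
  126–188 → 63 bp
  189–217 → 29 bp
  218–220 → 3 bp
  221–226 → 6 bp
Sorted largest to smallest: 63, 62, 45, 29, 18, 6, 3 bp.

63, 62, 45, 29, 18, 6, 3 bp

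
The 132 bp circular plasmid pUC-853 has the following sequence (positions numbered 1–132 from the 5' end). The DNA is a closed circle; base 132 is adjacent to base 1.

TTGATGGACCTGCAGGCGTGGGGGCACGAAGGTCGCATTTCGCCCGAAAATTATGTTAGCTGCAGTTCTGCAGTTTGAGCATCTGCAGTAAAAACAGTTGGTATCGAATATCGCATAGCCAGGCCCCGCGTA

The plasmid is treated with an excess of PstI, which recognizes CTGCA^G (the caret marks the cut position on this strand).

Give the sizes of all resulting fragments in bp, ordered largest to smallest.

59, 50, 15, 8 bp

PstI sites (CTGCAG) start at positions 10, 60, 68, 83.
PstI cuts after base 5 of each site (before the last base), so after positions 14, 64, 72, 87.
Circular molecule, 4 cuts → 4 fragments:
  15–64 → 50 bp
  65–72 → 8 bp
  73–87 → 15 bp
  88–132 then 1–14 → 45 + 14 = 59 bp
Sorted largest to smallest: 59, 50, 15, 8 bp.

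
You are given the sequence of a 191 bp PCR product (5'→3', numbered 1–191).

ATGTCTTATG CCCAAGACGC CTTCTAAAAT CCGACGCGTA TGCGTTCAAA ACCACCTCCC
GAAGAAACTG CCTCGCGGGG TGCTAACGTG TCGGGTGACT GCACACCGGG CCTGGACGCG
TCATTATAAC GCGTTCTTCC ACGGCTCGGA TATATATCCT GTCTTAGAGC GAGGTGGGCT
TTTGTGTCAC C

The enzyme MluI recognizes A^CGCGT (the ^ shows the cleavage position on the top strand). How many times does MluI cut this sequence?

3

ACGCGT occurs starting at positions 34, 116, 129.
MluI cuts at 3 sites.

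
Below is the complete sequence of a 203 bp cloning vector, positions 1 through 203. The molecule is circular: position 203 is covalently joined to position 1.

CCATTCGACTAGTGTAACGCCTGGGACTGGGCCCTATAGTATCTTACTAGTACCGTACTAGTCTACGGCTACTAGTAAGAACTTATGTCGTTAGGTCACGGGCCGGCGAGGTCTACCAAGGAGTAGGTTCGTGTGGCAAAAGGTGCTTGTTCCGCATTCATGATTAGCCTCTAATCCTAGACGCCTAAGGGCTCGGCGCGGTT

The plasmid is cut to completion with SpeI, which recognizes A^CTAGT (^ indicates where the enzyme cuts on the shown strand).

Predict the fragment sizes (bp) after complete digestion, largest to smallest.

SpeI sites (ACTAGT) start at positions 8, 46, 57, 71.
SpeI cuts after the first base of each site, so after positions 8, 46, 57, 71.
Circular molecule, 4 cuts → 4 fragments:
  9–46 → 38 bp
  47–57 → 11 bp
  58–71 → 14 bp
  72–203 then 1–8 → 132 + 8 = 140 bp
Sorted largest to smallest: 140, 38, 14, 11 bp.

140, 38, 14, 11 bp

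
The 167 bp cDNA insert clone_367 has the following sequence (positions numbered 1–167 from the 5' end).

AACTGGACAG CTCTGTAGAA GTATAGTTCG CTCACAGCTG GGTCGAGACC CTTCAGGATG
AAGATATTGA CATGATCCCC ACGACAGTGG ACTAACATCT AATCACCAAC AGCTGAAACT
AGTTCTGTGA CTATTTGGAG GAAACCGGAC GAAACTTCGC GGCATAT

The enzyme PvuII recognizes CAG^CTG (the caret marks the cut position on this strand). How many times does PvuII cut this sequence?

2

CAGCTG occurs starting at positions 35, 110.
PvuII cuts at 2 sites.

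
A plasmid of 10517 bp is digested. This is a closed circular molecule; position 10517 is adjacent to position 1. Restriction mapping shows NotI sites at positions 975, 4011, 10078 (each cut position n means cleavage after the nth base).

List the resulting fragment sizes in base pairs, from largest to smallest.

6067, 3036, 1414 bp

Circular molecule, 3 cuts → 3 fragments:
  4011 − 975 = 3036 bp
  10078 − 4011 = 6067 bp
  wrap: 10517 − 10078 + 975 = 1414 bp
Sorted largest to smallest: 6067, 3036, 1414 bp.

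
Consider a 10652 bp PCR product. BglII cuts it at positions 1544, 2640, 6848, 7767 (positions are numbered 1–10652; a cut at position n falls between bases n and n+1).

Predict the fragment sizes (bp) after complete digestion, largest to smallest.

4208, 2885, 1544, 1096, 919 bp

Linear molecule, 4 cuts → 5 fragments:
  1544 − 0 = 1544 bp
  2640 − 1544 = 1096 bp
  6848 − 2640 = 4208 bp
  7767 − 6848 = 919 bp
  10652 − 7767 = 2885 bp
Sorted largest to smallest: 4208, 2885, 1544, 1096, 919 bp.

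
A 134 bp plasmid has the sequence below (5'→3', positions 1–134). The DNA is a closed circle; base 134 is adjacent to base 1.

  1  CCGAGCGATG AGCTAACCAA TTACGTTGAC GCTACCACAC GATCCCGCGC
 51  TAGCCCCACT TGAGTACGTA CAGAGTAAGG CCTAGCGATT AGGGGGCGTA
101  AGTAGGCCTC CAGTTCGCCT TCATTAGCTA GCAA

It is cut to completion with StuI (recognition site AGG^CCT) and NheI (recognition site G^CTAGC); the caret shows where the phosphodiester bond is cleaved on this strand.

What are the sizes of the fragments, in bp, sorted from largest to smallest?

StuI sites (AGGCCT) start at positions 78, 104.
StuI cuts after base 3 of each site, so after positions 80, 106.
NheI sites (GCTAGC) start at positions 49, 127.
NheI cuts after the first base of each site, so after positions 49, 127.
Combined cut positions: 49, 80, 106, 127.
Circular molecule, 4 cuts → 4 fragments:
  50–80 → 31 bp
  81–106 → 26 bp
  107–127 → 21 bp
  128–134 then 1–49 → 7 + 49 = 56 bp
Sorted largest to smallest: 56, 31, 26, 21 bp.

56, 31, 26, 21 bp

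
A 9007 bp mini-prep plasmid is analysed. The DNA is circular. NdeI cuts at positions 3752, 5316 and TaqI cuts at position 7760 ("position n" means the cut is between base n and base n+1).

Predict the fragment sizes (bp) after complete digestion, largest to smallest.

Combined cut positions (sorted): 3752, 5316, 7760.
Circular molecule, 3 cuts → 3 fragments:
  5316 − 3752 = 1564 bp
  7760 − 5316 = 2444 bp
  wrap: 9007 − 7760 + 3752 = 4999 bp
Sorted largest to smallest: 4999, 2444, 1564 bp.

4999, 2444, 1564 bp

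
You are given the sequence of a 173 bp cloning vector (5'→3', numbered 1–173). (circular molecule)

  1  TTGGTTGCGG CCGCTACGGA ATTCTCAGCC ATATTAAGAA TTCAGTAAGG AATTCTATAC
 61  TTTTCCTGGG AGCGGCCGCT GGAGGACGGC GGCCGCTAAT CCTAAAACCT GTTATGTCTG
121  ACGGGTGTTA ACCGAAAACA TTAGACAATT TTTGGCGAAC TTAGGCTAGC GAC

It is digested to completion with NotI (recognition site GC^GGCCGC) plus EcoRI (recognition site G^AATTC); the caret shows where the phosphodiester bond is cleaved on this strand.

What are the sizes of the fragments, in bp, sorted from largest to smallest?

NotI sites (GCGGCCGC) start at positions 7, 72, 89.
NotI cuts after base 2 of each site, so after positions 8, 73, 90.
EcoRI sites (GAATTC) start at positions 19, 38, 50.
EcoRI cuts after the first base of each site, so after positions 19, 38, 50.
Combined cut positions: 8, 19, 38, 50, 73, 90.
Circular molecule, 6 cuts → 6 fragments:
  9–19 → 11 bp
  20–38 → 19 bp
  39–50 → 12 bp
  51–73 → 23 bp
  74–90 → 17 bp
  91–173 then 1–8 → 83 + 8 = 91 bp
Sorted largest to smallest: 91, 23, 19, 17, 12, 11 bp.

91, 23, 19, 17, 12, 11 bp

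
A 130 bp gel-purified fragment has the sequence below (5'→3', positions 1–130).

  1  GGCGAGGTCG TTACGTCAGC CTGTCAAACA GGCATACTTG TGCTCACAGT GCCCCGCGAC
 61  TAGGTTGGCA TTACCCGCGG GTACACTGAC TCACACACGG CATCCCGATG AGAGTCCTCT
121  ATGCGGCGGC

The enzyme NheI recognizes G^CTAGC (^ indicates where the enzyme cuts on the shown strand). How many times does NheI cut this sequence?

No occurrence of GCTAGC is present in the sequence.
NheI does not cut: 0 sites.

0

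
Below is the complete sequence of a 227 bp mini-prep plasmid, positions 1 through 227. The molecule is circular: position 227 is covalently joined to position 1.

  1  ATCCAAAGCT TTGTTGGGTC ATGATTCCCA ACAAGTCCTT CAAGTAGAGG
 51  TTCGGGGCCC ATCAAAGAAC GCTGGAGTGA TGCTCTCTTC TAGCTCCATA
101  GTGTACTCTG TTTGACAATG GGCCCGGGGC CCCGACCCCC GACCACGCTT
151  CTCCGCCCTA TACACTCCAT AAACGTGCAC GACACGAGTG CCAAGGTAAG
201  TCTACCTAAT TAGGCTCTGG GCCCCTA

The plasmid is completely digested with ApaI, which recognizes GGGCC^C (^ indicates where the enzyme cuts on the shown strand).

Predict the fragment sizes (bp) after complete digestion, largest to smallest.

ApaI sites (GGGCCC) start at positions 55, 120, 127, 219.
ApaI cuts after base 5 of each site (before the last base), so after positions 59, 124, 131, 223.
Circular molecule, 4 cuts → 4 fragments:
  60–124 → 65 bp
  125–131 → 7 bp
  132–223 → 92 bp
  224–227 then 1–59 → 4 + 59 = 63 bp
Sorted largest to smallest: 92, 65, 63, 7 bp.

92, 65, 63, 7 bp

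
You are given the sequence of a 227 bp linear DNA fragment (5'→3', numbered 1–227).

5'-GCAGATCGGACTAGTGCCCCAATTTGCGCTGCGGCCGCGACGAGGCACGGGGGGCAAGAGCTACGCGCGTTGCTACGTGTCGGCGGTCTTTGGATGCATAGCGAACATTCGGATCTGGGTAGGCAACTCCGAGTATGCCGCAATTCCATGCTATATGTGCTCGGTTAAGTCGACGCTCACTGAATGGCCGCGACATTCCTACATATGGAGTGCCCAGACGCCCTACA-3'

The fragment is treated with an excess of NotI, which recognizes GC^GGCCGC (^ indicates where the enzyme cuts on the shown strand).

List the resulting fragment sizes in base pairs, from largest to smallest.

The NotI site (GCGGCCGC) starts at position 31.
NotI cuts after base 2 of each site, so after position 32.
Linear molecule, 1 cut → 2 fragments:
  1–32 → 32 bp
  33–227 → 195 bp
Sorted largest to smallest: 195, 32 bp.

195, 32 bp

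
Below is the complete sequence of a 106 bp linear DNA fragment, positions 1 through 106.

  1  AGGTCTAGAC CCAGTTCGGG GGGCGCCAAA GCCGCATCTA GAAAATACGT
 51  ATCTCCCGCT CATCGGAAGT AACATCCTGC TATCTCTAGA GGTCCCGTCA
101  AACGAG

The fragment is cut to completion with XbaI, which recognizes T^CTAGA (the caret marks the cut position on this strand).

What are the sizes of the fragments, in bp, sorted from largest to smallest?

XbaI sites (TCTAGA) start at positions 4, 37, 85.
XbaI cuts after the first base of each site, so after positions 4, 37, 85.
Linear molecule, 3 cuts → 4 fragments:
  1–4 → 4 bp
  5–37 → 33 bp
  38–85 → 48 bp
  86–106 → 21 bp
Sorted largest to smallest: 48, 33, 21, 4 bp.

48, 33, 21, 4 bp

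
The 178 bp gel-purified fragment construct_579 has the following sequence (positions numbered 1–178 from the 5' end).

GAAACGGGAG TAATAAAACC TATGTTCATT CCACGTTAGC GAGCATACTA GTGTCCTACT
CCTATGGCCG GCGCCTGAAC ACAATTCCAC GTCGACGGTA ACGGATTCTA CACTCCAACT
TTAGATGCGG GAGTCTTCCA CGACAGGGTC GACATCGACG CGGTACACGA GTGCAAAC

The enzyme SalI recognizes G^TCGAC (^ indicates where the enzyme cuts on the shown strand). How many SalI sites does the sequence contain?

2

GTCGAC occurs starting at positions 91, 148.
SalI cuts at 2 sites.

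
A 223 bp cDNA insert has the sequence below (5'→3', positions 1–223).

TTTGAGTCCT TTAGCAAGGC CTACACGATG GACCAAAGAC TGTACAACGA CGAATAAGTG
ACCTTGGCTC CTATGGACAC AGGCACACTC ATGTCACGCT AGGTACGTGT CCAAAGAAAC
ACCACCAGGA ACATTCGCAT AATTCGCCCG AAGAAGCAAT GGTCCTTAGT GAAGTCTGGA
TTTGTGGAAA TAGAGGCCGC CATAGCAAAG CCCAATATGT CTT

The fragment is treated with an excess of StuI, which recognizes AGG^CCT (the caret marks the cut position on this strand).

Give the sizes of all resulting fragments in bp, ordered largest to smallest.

The StuI site (AGGCCT) starts at position 17.
StuI cuts after base 3 of each site, so after position 19.
Linear molecule, 1 cut → 2 fragments:
  1–19 → 19 bp
  20–223 → 204 bp
Sorted largest to smallest: 204, 19 bp.

204, 19 bp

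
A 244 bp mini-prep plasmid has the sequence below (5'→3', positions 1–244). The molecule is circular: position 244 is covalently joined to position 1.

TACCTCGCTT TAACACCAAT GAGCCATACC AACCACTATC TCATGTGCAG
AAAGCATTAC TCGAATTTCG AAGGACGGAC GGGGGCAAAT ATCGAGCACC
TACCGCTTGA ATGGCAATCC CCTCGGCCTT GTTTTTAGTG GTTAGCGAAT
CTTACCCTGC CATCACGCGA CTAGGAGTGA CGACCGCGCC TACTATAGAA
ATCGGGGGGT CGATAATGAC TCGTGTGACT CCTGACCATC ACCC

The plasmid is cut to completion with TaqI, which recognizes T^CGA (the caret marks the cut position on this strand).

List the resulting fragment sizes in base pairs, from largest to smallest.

118, 95, 24, 7 bp

TaqI sites (TCGA) start at positions 61, 68, 92, 210.
TaqI cuts after the first base of each site, so after positions 61, 68, 92, 210.
Circular molecule, 4 cuts → 4 fragments:
  62–68 → 7 bp
  69–92 → 24 bp
  93–210 → 118 bp
  211–244 then 1–61 → 34 + 61 = 95 bp
Sorted largest to smallest: 118, 95, 24, 7 bp.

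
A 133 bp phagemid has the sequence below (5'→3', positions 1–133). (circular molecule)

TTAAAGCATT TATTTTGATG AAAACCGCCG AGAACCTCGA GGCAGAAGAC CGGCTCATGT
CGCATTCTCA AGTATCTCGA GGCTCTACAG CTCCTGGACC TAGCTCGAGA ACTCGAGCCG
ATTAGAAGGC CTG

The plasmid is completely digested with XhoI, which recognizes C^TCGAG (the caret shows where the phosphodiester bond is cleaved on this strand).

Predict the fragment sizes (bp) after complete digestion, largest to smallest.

XhoI sites (CTCGAG) start at positions 36, 76, 104, 112.
XhoI cuts after the first base of each site, so after positions 36, 76, 104, 112.
Circular molecule, 4 cuts → 4 fragments:
  37–76 → 40 bp
  77–104 → 28 bp
  105–112 → 8 bp
  113–133 then 1–36 → 21 + 36 = 57 bp
Sorted largest to smallest: 57, 40, 28, 8 bp.

57, 40, 28, 8 bp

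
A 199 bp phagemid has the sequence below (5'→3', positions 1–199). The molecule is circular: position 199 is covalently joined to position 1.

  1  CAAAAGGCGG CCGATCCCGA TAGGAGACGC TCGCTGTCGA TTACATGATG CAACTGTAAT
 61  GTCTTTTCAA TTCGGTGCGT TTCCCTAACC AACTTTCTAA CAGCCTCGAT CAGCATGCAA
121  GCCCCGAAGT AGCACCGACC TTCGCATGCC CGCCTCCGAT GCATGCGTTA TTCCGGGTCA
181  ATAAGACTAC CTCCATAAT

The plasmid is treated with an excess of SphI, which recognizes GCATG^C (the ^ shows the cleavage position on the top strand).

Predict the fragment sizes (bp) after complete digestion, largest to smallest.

151, 31, 17 bp

SphI sites (GCATGC) start at positions 113, 144, 161.
SphI cuts after base 5 of each site (before the last base), so after positions 117, 148, 165.
Circular molecule, 3 cuts → 3 fragments:
  118–148 → 31 bp
  149–165 → 17 bp
  166–199 then 1–117 → 34 + 117 = 151 bp
Sorted largest to smallest: 151, 31, 17 bp.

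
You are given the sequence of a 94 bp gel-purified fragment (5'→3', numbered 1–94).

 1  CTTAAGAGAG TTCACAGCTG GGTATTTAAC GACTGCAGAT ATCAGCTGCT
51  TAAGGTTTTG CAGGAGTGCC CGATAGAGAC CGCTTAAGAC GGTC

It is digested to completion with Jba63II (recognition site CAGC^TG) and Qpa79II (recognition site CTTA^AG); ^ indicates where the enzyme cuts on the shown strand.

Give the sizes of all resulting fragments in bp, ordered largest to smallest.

34, 28, 14, 8, 6, 4 bp

Jba63II sites (CAGCTG) start at positions 15, 43.
Jba63II cuts after base 4 of each site, so after positions 18, 46.
Qpa79II sites (CTTAAG) start at positions 1, 49, 83.
Qpa79II cuts after base 4 of each site, so after positions 4, 52, 86.
Combined cut positions: 4, 18, 46, 52, 86.
Linear molecule, 5 cuts → 6 fragments:
  1–4 → 4 bp
  5–18 → 14 bp
  19–46 → 28 bp
  47–52 → 6 bp
  53–86 → 34 bp
  87–94 → 8 bp
Sorted largest to smallest: 34, 28, 14, 8, 6, 4 bp.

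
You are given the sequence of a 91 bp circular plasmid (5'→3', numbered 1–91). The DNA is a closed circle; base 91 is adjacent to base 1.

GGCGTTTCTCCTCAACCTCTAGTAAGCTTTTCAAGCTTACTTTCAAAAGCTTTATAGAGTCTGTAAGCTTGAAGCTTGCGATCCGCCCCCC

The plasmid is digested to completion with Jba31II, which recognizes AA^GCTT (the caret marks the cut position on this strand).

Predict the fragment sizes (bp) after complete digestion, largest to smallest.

43, 18, 14, 9, 7 bp

Jba31II sites (AAGCTT) start at positions 24, 33, 47, 65, 72.
Jba31II cuts after base 2 of each site, so after positions 25, 34, 48, 66, 73.
Circular molecule, 5 cuts → 5 fragments:
  26–34 → 9 bp
  35–48 → 14 bp
  49–66 → 18 bp
  67–73 → 7 bp
  74–91 then 1–25 → 18 + 25 = 43 bp
Sorted largest to smallest: 43, 18, 14, 9, 7 bp.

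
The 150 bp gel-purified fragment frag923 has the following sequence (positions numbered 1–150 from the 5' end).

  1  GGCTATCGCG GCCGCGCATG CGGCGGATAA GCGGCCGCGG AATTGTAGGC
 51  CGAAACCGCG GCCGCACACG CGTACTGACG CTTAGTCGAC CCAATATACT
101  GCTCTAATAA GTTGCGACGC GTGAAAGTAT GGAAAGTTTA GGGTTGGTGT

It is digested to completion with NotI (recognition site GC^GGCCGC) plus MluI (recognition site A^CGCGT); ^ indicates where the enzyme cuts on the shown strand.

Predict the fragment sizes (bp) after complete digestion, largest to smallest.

49, 33, 27, 23, 9, 9 bp

NotI sites (GCGGCCGC) start at positions 8, 31, 58.
NotI cuts after base 2 of each site, so after positions 9, 32, 59.
MluI sites (ACGCGT) start at positions 68, 117.
MluI cuts after the first base of each site, so after positions 68, 117.
Combined cut positions: 9, 32, 59, 68, 117.
Linear molecule, 5 cuts → 6 fragments:
  1–9 → 9 bp
  10–32 → 23 bp
  33–59 → 27 bp
  60–68 → 9 bp
  69–117 → 49 bp
  118–150 → 33 bp
Sorted largest to smallest: 49, 33, 27, 23, 9, 9 bp.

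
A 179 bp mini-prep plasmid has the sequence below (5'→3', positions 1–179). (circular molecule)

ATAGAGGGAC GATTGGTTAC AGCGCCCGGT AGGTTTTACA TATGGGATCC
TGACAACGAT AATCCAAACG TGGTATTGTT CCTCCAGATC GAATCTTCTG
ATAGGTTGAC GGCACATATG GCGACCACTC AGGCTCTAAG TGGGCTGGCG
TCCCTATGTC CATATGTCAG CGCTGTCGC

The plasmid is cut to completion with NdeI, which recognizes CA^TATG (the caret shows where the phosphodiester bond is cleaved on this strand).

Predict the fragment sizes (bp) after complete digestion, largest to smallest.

76, 57, 46 bp

NdeI sites (CATATG) start at positions 39, 115, 161.
NdeI cuts after base 2 of each site, so after positions 40, 116, 162.
Circular molecule, 3 cuts → 3 fragments:
  41–116 → 76 bp
  117–162 → 46 bp
  163–179 then 1–40 → 17 + 40 = 57 bp
Sorted largest to smallest: 76, 57, 46 bp.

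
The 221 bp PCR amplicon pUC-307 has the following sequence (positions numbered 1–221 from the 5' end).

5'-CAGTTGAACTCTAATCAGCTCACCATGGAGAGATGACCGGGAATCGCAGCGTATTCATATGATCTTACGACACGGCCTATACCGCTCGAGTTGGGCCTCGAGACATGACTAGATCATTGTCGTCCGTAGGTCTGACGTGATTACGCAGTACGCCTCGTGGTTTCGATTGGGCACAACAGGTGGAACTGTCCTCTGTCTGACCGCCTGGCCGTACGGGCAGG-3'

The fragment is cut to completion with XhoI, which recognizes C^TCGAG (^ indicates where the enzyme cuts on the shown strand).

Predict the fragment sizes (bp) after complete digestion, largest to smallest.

124, 85, 12 bp

XhoI sites (CTCGAG) start at positions 85, 97.
XhoI cuts after the first base of each site, so after positions 85, 97.
Linear molecule, 2 cuts → 3 fragments:
  1–85 → 85 bp
  86–97 → 12 bp
  98–221 → 124 bp
Sorted largest to smallest: 124, 85, 12 bp.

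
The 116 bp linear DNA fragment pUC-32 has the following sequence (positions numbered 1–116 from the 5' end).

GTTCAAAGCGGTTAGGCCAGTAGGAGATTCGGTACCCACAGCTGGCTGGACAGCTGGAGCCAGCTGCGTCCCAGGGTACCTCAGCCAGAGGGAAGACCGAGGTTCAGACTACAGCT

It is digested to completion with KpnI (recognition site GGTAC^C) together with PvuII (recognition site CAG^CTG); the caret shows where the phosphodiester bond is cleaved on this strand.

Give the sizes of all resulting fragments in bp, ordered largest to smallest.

37, 35, 16, 12, 10, 6 bp

KpnI sites (GGTACC) start at positions 31, 75.
KpnI cuts after base 5 of each site (before the last base), so after positions 35, 79.
PvuII sites (CAGCTG) start at positions 39, 51, 61.
PvuII cuts after base 3 of each site, so after positions 41, 53, 63.
Combined cut positions: 35, 41, 53, 63, 79.
Linear molecule, 5 cuts → 6 fragments:
  1–35 → 35 bp
  36–41 → 6 bp
  42–53 → 12 bp
  54–63 → 10 bp
  64–79 → 16 bp
  80–116 → 37 bp
Sorted largest to smallest: 37, 35, 16, 12, 10, 6 bp.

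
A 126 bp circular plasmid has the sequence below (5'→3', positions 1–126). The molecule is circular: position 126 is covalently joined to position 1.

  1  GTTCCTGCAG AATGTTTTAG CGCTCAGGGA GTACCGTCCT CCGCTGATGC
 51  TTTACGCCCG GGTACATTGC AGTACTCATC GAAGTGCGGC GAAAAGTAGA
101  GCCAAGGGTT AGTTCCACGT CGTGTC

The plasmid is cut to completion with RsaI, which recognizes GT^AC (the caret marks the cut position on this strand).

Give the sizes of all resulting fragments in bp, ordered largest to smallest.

85, 31, 10 bp

RsaI sites (GTAC) start at positions 31, 62, 72.
RsaI cuts after base 2 of each site, so after positions 32, 63, 73.
Circular molecule, 3 cuts → 3 fragments:
  33–63 → 31 bp
  64–73 → 10 bp
  74–126 then 1–32 → 53 + 32 = 85 bp
Sorted largest to smallest: 85, 31, 10 bp.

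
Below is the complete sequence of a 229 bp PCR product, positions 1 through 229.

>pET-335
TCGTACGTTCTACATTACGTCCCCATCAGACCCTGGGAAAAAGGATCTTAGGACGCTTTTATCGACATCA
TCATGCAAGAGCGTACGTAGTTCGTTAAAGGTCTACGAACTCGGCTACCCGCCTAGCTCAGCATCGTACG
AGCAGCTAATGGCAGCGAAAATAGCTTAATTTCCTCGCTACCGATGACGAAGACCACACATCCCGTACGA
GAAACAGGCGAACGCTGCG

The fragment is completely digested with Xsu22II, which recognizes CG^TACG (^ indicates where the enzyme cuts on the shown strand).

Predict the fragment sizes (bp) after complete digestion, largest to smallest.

Xsu22II sites (CGTACG) start at positions 2, 82, 135, 204.
Xsu22II cuts after base 2 of each site, so after positions 3, 83, 136, 205.
Linear molecule, 4 cuts → 5 fragments:
  1–3 → 3 bp
  4–83 → 80 bp
  84–136 → 53 bp
  137–205 → 69 bp
  206–229 → 24 bp
Sorted largest to smallest: 80, 69, 53, 24, 3 bp.

80, 69, 53, 24, 3 bp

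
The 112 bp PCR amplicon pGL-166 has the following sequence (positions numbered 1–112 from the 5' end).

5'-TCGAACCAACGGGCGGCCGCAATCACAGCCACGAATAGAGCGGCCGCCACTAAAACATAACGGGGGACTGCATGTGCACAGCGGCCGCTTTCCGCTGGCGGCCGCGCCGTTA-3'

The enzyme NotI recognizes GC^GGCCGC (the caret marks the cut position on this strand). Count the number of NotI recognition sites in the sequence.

4

GCGGCCGC occurs starting at positions 13, 40, 81, 98.
NotI cuts at 4 sites.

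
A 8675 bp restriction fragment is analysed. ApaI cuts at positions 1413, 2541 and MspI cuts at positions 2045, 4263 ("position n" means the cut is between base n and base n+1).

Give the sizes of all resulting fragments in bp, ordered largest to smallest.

Combined cut positions (sorted): 1413, 2045, 2541, 4263.
Linear molecule, 4 cuts → 5 fragments:
  1413 − 0 = 1413 bp
  2045 − 1413 = 632 bp
  2541 − 2045 = 496 bp
  4263 − 2541 = 1722 bp
  8675 − 4263 = 4412 bp
Sorted largest to smallest: 4412, 1722, 1413, 632, 496 bp.

4412, 1722, 1413, 632, 496 bp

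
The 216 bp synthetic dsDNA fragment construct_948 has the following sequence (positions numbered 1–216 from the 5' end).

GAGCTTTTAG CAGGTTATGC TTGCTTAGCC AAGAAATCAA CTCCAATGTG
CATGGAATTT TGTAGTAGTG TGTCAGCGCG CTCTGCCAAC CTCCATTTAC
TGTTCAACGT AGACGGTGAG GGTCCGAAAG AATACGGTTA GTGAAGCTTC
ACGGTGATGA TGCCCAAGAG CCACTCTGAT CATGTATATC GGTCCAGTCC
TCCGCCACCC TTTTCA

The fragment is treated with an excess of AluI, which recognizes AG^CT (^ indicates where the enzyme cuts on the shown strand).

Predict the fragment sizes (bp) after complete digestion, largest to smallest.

AluI sites (AGCT) start at positions 2, 145.
AluI cuts after base 2 of each site, so after positions 3, 146.
Linear molecule, 2 cuts → 3 fragments:
  1–3 → 3 bp
  4–146 → 143 bp
  147–216 → 70 bp
Sorted largest to smallest: 143, 70, 3 bp.

143, 70, 3 bp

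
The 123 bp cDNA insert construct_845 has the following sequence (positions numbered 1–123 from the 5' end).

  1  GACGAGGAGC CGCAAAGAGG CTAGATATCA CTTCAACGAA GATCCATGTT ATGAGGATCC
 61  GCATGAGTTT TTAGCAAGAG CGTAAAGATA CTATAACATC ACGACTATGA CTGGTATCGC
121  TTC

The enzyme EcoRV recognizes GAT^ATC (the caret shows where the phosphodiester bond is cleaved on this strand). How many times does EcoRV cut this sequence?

1

GATATC occurs starting at position 24.
EcoRV cuts at 1 site.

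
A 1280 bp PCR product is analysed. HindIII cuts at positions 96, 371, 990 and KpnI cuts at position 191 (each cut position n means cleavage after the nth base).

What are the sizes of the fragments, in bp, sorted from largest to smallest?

Combined cut positions (sorted): 96, 191, 371, 990.
Linear molecule, 4 cuts → 5 fragments:
  96 − 0 = 96 bp
  191 − 96 = 95 bp
  371 − 191 = 180 bp
  990 − 371 = 619 bp
  1280 − 990 = 290 bp
Sorted largest to smallest: 619, 290, 180, 96, 95 bp.

619, 290, 180, 96, 95 bp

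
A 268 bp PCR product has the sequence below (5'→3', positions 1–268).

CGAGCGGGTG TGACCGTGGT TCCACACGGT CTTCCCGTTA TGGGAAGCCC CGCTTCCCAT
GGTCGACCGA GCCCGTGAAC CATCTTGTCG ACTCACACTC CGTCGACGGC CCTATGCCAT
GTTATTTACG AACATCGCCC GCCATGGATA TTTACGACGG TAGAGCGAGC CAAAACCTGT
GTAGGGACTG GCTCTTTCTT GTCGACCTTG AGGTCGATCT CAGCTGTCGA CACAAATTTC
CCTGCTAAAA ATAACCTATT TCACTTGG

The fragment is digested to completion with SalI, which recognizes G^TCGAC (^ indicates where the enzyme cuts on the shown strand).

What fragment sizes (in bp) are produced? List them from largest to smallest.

99, 62, 42, 25, 25, 15 bp

SalI sites (GTCGAC) start at positions 62, 87, 102, 201, 226.
SalI cuts after the first base of each site, so after positions 62, 87, 102, 201, 226.
Linear molecule, 5 cuts → 6 fragments:
  1–62 → 62 bp
  63–87 → 25 bp
  88–102 → 15 bp
  103–201 → 99 bp
  202–226 → 25 bp
  227–268 → 42 bp
Sorted largest to smallest: 99, 62, 42, 25, 25, 15 bp.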